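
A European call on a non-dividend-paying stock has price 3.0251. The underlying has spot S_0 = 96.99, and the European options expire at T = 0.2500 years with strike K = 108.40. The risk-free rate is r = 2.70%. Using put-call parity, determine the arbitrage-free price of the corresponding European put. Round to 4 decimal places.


Answer: Put price = 13.7059

Derivation:
Put-call parity: C - P = S_0 * exp(-qT) - K * exp(-rT).
S_0 * exp(-qT) = 96.9900 * 1.00000000 = 96.99000000
K * exp(-rT) = 108.4000 * 0.99327273 = 107.67076394
P = C - S*exp(-qT) + K*exp(-rT)
P = 3.0251 - 96.99000000 + 107.67076394 = 13.7059


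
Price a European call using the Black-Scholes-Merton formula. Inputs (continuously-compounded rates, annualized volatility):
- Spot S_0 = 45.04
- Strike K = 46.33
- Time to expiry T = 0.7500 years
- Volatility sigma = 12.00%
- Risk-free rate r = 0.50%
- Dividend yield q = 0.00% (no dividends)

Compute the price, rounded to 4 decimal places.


d1 = (ln(S/K) + (r - q + 0.5*sigma^2) * T) / (sigma * sqrt(T)) = -0.18368125
d2 = d1 - sigma * sqrt(T) = -0.28760430
exp(-rT) = 0.99625702; exp(-qT) = 1.00000000
C = S_0 * exp(-qT) * N(d1) - K * exp(-rT) * N(d2)
N(d1) = 0.42713176; N(d2) = 0.38682483
C = 45.0400 * 1.00000000 * 0.42713176 - 46.3300 * 0.99625702 * 0.38682483 = 1.3835

Answer: Price = 1.3835


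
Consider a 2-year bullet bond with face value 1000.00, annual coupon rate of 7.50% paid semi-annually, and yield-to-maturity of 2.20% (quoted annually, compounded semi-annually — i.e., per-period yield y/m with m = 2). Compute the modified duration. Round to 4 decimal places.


Answer: Modified duration = 1.8792

Derivation:
Coupon per period c = face * coupon_rate / m = 37.500000
Periods per year m = 2; per-period yield y/m = 0.011000
Number of cashflows N = 4
Cashflows (t years, CF_t, discount factor 1/(1+y/m)^(m*t), PV):
  t = 0.5000: CF_t = 37.500000, DF = 0.989120, PV = 37.091988
  t = 1.0000: CF_t = 37.500000, DF = 0.978358, PV = 36.688416
  t = 1.5000: CF_t = 37.500000, DF = 0.967713, PV = 36.289234
  t = 2.0000: CF_t = 1037.500000, DF = 0.957184, PV = 993.078279
Price P = sum_t PV_t = 1103.147917
First compute Macaulay numerator sum_t t * PV_t:
  t * PV_t at t = 0.5000: 18.545994
  t * PV_t at t = 1.0000: 36.688416
  t * PV_t at t = 1.5000: 54.433851
  t * PV_t at t = 2.0000: 1986.156558
Macaulay duration D = 2095.824819 / 1103.147917 = 1.899858
Modified duration = D / (1 + y/m) = 1.899858 / (1 + 0.011000) = 1.879187


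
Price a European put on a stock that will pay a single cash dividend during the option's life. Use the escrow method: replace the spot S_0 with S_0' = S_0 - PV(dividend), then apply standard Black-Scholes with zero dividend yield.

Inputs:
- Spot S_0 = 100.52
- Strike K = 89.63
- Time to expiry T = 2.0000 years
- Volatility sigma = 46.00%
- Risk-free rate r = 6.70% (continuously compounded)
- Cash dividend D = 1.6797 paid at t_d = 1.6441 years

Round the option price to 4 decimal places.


PV(D) = D * exp(-r * t_d) = 1.6797 * 0.89569556 = 1.50449983
S_0' = S_0 - PV(D) = 100.5200 - 1.50449983 = 99.01550017
d1 = (ln(S_0'/K) + (r + sigma^2/2)*T) / (sigma*sqrt(T)) = 0.68433536
d2 = d1 - sigma*sqrt(T) = 0.03379712
exp(-rT) = 0.87459006
N(-d1) = 0.24688171; N(-d2) = 0.48651947
P = K * exp(-rT) * N(-d2) - S_0' * N(-d1) = 89.6300 * 0.87459006 * 0.48651947 - 99.01550017 * 0.24688171 = 13.6929

Answer: Price = 13.6929


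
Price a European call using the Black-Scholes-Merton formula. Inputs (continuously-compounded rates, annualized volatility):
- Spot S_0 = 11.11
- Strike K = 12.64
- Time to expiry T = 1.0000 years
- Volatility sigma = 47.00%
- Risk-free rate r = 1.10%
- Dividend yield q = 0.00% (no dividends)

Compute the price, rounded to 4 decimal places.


d1 = (ln(S/K) + (r - q + 0.5*sigma^2) * T) / (sigma * sqrt(T)) = -0.01610805
d2 = d1 - sigma * sqrt(T) = -0.48610805
exp(-rT) = 0.98906028; exp(-qT) = 1.00000000
C = S_0 * exp(-qT) * N(d1) - K * exp(-rT) * N(d2)
N(d1) = 0.49357409; N(d2) = 0.31344528
C = 11.1100 * 1.00000000 * 0.49357409 - 12.6400 * 0.98906028 * 0.31344528 = 1.5650

Answer: Price = 1.5650


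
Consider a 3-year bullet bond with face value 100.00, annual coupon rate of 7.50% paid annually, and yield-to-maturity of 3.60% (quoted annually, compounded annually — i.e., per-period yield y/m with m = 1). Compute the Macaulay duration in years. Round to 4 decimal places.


Answer: Macaulay duration = 2.8064 years

Derivation:
Coupon per period c = face * coupon_rate / m = 7.500000
Periods per year m = 1; per-period yield y/m = 0.036000
Number of cashflows N = 3
Cashflows (t years, CF_t, discount factor 1/(1+y/m)^(m*t), PV):
  t = 1.0000: CF_t = 7.500000, DF = 0.965251, PV = 7.239382
  t = 2.0000: CF_t = 7.500000, DF = 0.931709, PV = 6.987821
  t = 3.0000: CF_t = 107.500000, DF = 0.899333, PV = 96.678343
Price P = sum_t PV_t = 110.905546
Macaulay numerator sum_t t * PV_t:
  t * PV_t at t = 1.0000: 7.239382
  t * PV_t at t = 2.0000: 13.975641
  t * PV_t at t = 3.0000: 290.035029
Macaulay duration D = (sum_t t * PV_t) / P = 311.250052 / 110.905546 = 2.806443


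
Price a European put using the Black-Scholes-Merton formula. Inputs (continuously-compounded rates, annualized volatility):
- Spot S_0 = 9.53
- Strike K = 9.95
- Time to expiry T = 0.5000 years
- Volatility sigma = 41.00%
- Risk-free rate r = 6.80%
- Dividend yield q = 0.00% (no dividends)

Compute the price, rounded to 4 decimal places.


d1 = (ln(S/K) + (r - q + 0.5*sigma^2) * T) / (sigma * sqrt(T)) = 0.11347224
d2 = d1 - sigma * sqrt(T) = -0.17644154
exp(-rT) = 0.96657150; exp(-qT) = 1.00000000
P = K * exp(-rT) * N(-d2) - S_0 * exp(-qT) * N(-d1)
N(-d1) = 0.45482808; N(-d2) = 0.57002646
P = 9.9500 * 0.96657150 * 0.57002646 - 9.5300 * 1.00000000 * 0.45482808 = 1.1477

Answer: Price = 1.1477


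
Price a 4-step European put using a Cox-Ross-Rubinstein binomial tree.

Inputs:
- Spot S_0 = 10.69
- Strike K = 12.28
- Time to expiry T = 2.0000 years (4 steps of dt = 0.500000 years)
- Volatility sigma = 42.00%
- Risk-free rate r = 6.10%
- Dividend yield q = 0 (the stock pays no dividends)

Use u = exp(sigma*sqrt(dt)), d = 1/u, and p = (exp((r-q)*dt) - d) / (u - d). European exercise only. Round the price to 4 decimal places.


Answer: Price = V(0,0) = 2.6571

Derivation:
dt = T/N = 0.500000
u = exp(sigma*sqrt(dt)) = 1.345795; d = 1/u = 0.743055
p = (exp((r-q)*dt) - d) / (u - d) = 0.477677
Discount per step: exp(-r*dt) = 0.969960
Stock lattice S(k, i) with i counting down-moves:
  k=0: S(0,0) = 10.6900
  k=1: S(1,0) = 14.3865; S(1,1) = 7.9433
  k=2: S(2,0) = 19.3613; S(2,1) = 10.6900; S(2,2) = 5.9023
  k=3: S(3,0) = 26.0564; S(3,1) = 14.3865; S(3,2) = 7.9433; S(3,3) = 4.3857
  k=4: S(4,0) = 35.0666; S(4,1) = 19.3613; S(4,2) = 10.6900; S(4,3) = 5.9023; S(4,4) = 3.2588
Terminal payoffs V(N, i) = max(K - S_T, 0):
  V(4,0) = 0.000000; V(4,1) = 0.000000; V(4,2) = 1.590000; V(4,3) = 6.377718; V(4,4) = 9.021166
Backward induction: V(k, i) = exp(-r*dt) * [p * V(k+1, i) + (1-p) * V(k+1, i+1)].
  V(3,0) = exp(-r*dt) * [p*0.000000 + (1-p)*0.000000] = 0.000000
  V(3,1) = exp(-r*dt) * [p*0.000000 + (1-p)*1.590000] = 0.805547
  V(3,2) = exp(-r*dt) * [p*1.590000 + (1-p)*6.377718] = 3.967853
  V(3,3) = exp(-r*dt) * [p*6.377718 + (1-p)*9.021166] = 7.525392
  V(2,0) = exp(-r*dt) * [p*0.000000 + (1-p)*0.805547] = 0.408116
  V(2,1) = exp(-r*dt) * [p*0.805547 + (1-p)*3.967853] = 2.383477
  V(2,2) = exp(-r*dt) * [p*3.967853 + (1-p)*7.525392] = 5.651028
  V(1,0) = exp(-r*dt) * [p*0.408116 + (1-p)*2.383477] = 1.396640
  V(1,1) = exp(-r*dt) * [p*2.383477 + (1-p)*5.651028] = 3.967328
  V(0,0) = exp(-r*dt) * [p*1.396640 + (1-p)*3.967328] = 2.657081


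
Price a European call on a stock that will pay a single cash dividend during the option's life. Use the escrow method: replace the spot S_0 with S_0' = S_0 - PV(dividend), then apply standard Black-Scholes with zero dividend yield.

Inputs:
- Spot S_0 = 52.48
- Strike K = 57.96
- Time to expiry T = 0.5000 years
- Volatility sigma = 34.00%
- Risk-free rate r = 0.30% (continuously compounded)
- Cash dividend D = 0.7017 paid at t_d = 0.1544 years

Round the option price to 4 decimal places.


Answer: Price = 2.7473

Derivation:
PV(D) = D * exp(-r * t_d) = 0.7017 * 0.99953691 = 0.70137505
S_0' = S_0 - PV(D) = 52.4800 - 0.70137505 = 51.77862495
d1 = (ln(S_0'/K) + (r + sigma^2/2)*T) / (sigma*sqrt(T)) = -0.34263774
d2 = d1 - sigma*sqrt(T) = -0.58305404
exp(-rT) = 0.99850112
N(d1) = 0.36593550; N(d2) = 0.27992846
C = S_0' * N(d1) - K * exp(-rT) * N(d2) = 51.77862495 * 0.36593550 - 57.9600 * 0.99850112 * 0.27992846 = 2.7473


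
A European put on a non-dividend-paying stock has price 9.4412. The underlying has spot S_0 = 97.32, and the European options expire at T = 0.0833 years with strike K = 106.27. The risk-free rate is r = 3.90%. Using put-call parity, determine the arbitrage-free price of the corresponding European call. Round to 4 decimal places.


Answer: Call price = 0.8359

Derivation:
Put-call parity: C - P = S_0 * exp(-qT) - K * exp(-rT).
S_0 * exp(-qT) = 97.3200 * 1.00000000 = 97.32000000
K * exp(-rT) = 106.2700 * 0.99675657 = 105.92532083
C = P + S*exp(-qT) - K*exp(-rT)
C = 9.4412 + 97.32000000 - 105.92532083 = 0.8359


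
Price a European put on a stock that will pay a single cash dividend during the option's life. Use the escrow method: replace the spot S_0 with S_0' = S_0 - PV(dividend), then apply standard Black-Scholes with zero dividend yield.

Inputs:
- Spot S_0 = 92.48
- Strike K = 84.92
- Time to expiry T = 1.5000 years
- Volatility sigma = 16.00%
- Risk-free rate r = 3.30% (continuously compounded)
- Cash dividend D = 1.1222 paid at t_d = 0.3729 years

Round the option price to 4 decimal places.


PV(D) = D * exp(-r * t_d) = 1.1222 * 0.98776971 = 1.10847516
S_0' = S_0 - PV(D) = 92.4800 - 1.10847516 = 91.37152484
d1 = (ln(S_0'/K) + (r + sigma^2/2)*T) / (sigma*sqrt(T)) = 0.72425415
d2 = d1 - sigma*sqrt(T) = 0.52829497
exp(-rT) = 0.95170516
N(-d1) = 0.23445486; N(-d2) = 0.29864731
P = K * exp(-rT) * N(-d2) - S_0' * N(-d1) = 84.9200 * 0.95170516 * 0.29864731 - 91.37152484 * 0.23445486 = 2.7138

Answer: Price = 2.7138


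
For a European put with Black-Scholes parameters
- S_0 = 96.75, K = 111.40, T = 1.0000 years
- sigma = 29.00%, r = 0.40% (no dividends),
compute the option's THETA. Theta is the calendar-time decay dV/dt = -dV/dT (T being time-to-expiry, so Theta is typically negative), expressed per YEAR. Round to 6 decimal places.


d1 = -0.3274034330; d2 = -0.6174034330
phi(d1) = 0.3781232655; exp(-qT) = 1.0000000000; exp(-rT) = 0.9960079893
Theta = -S*exp(-qT)*phi(d1)*sigma/(2*sqrt(T)) + r*K*exp(-rT)*N(-d2) - q*S*exp(-qT)*N(-d1)
N(-d1) = 0.6283186149; N(-d2) = 0.7315156709; sqrt(T) = 1.0000000000
Term 1 = -96.7500 * 1.0000000000 * 0.3781232655 * 0.2900 / (2 * 1.0000000000) = -5.3045967609
Term 2 = 0.0040 * 111.4000 * 0.9960079893 * 0.7315156709 = 0.3246621336
Term 3 = 0 (no dividend yield, q = 0)
Theta = -5.3045967609 + (0.3246621336) + (0.0000000000) = -4.979935

Answer: Theta = -4.979935


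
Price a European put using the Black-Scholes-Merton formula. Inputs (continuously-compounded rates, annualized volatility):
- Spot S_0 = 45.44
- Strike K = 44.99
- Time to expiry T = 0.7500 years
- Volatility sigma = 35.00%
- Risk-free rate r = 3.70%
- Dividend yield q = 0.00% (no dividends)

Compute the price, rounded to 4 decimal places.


Answer: Price = 4.5730

Derivation:
d1 = (ln(S/K) + (r - q + 0.5*sigma^2) * T) / (sigma * sqrt(T)) = 0.27594054
d2 = d1 - sigma * sqrt(T) = -0.02716835
exp(-rT) = 0.97263149; exp(-qT) = 1.00000000
P = K * exp(-rT) * N(-d2) - S_0 * exp(-qT) * N(-d1)
N(-d1) = 0.39129687; N(-d2) = 0.51083727
P = 44.9900 * 0.97263149 * 0.51083727 - 45.4400 * 1.00000000 * 0.39129687 = 4.5730


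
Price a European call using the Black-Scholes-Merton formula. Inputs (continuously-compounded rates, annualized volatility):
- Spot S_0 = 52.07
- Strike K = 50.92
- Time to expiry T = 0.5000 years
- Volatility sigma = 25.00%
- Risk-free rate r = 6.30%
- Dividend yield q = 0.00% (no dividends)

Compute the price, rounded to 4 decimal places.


d1 = (ln(S/K) + (r - q + 0.5*sigma^2) * T) / (sigma * sqrt(T)) = 0.39291488
d2 = d1 - sigma * sqrt(T) = 0.21613818
exp(-rT) = 0.96899096; exp(-qT) = 1.00000000
C = S_0 * exp(-qT) * N(d1) - K * exp(-rT) * N(d2)
N(d1) = 0.65280882; N(d2) = 0.58555998
C = 52.0700 * 1.00000000 * 0.65280882 - 50.9200 * 0.96899096 * 0.58555998 = 5.0996

Answer: Price = 5.0996


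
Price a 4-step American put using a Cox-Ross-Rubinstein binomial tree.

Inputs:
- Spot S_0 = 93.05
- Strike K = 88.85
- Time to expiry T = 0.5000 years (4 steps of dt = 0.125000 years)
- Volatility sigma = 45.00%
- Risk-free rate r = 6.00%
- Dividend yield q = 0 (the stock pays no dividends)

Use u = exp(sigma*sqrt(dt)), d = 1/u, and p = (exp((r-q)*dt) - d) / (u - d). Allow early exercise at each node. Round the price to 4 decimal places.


dt = T/N = 0.125000
u = exp(sigma*sqrt(dt)) = 1.172454; d = 1/u = 0.852912
p = (exp((r-q)*dt) - d) / (u - d) = 0.483868
Discount per step: exp(-r*dt) = 0.992528
Stock lattice S(k, i) with i counting down-moves:
  k=0: S(0,0) = 93.0500
  k=1: S(1,0) = 109.0968; S(1,1) = 79.3635
  k=2: S(2,0) = 127.9110; S(2,1) = 93.0500; S(2,2) = 67.6900
  k=3: S(3,0) = 149.9698; S(3,1) = 109.0968; S(3,2) = 79.3635; S(3,3) = 57.7336
  k=4: S(4,0) = 175.8327; S(4,1) = 127.9110; S(4,2) = 93.0500; S(4,3) = 67.6900; S(4,4) = 49.2417
Terminal payoffs V(N, i) = max(K - S_T, 0):
  V(4,0) = 0.000000; V(4,1) = 0.000000; V(4,2) = 0.000000; V(4,3) = 21.159968; V(4,4) = 39.608297
Backward induction: V(k, i) = exp(-r*dt) * [p * V(k+1, i) + (1-p) * V(k+1, i+1)]; then take max(V_cont, immediate exercise) for American.
  V(3,0) = exp(-r*dt) * [p*0.000000 + (1-p)*0.000000] = 0.000000; exercise = 0.000000; V(3,0) = max -> 0.000000
  V(3,1) = exp(-r*dt) * [p*0.000000 + (1-p)*0.000000] = 0.000000; exercise = 0.000000; V(3,1) = max -> 0.000000
  V(3,2) = exp(-r*dt) * [p*0.000000 + (1-p)*21.159968] = 10.839728; exercise = 9.486548; V(3,2) = max -> 10.839728
  V(3,3) = exp(-r*dt) * [p*21.159968 + (1-p)*39.608297] = 30.452484; exercise = 31.116367; V(3,3) = max -> 31.116367
  V(2,0) = exp(-r*dt) * [p*0.000000 + (1-p)*0.000000] = 0.000000; exercise = 0.000000; V(2,0) = max -> 0.000000
  V(2,1) = exp(-r*dt) * [p*0.000000 + (1-p)*10.839728] = 5.552924; exercise = 0.000000; V(2,1) = max -> 5.552924
  V(2,2) = exp(-r*dt) * [p*10.839728 + (1-p)*31.116367] = 21.145954; exercise = 21.159968; V(2,2) = max -> 21.159968
  V(1,0) = exp(-r*dt) * [p*0.000000 + (1-p)*5.552924] = 2.844626; exercise = 0.000000; V(1,0) = max -> 2.844626
  V(1,1) = exp(-r*dt) * [p*5.552924 + (1-p)*21.159968] = 13.506535; exercise = 9.486548; V(1,1) = max -> 13.506535
  V(0,0) = exp(-r*dt) * [p*2.844626 + (1-p)*13.506535] = 8.285203; exercise = 0.000000; V(0,0) = max -> 8.285203

Answer: Price = V(0,0) = 8.2852


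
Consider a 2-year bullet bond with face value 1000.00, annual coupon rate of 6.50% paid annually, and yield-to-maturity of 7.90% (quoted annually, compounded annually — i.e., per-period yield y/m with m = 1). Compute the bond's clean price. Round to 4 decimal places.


Coupon per period c = face * coupon_rate / m = 65.000000
Periods per year m = 1; per-period yield y/m = 0.079000
Number of cashflows N = 2
Cashflows (t years, CF_t, discount factor 1/(1+y/m)^(m*t), PV):
  t = 1.0000: CF_t = 65.000000, DF = 0.926784, PV = 60.240964
  t = 2.0000: CF_t = 1065.000000, DF = 0.858929, PV = 914.759058
Price P = sum_t PV_t = 975.000021

Answer: Price = 975.0000


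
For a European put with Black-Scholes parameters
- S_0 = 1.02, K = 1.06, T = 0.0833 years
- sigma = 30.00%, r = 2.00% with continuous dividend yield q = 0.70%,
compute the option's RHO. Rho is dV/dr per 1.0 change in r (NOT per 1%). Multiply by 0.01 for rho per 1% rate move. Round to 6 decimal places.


Answer: Rho = -0.060174

Derivation:
d1 = -0.3884598497; d2 = -0.4750450679
phi(d1) = 0.3699493922; exp(-qT) = 0.9994170700; exp(-rT) = 0.9983353870
N(-d2) = 0.6826225746
Rho = -K*T*exp(-rT)*N(-d2) = -1.0600 * 0.0833 * 0.9983353870 * 0.6826225746 = -0.060174


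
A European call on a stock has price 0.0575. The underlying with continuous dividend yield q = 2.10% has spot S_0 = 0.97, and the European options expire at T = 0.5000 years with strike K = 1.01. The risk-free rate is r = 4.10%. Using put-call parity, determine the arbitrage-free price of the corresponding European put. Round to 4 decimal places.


Put-call parity: C - P = S_0 * exp(-qT) - K * exp(-rT).
S_0 * exp(-qT) = 0.9700 * 0.98955493 = 0.95986828
K * exp(-rT) = 1.0100 * 0.97970870 = 0.98950578
P = C - S*exp(-qT) + K*exp(-rT)
P = 0.0575 - 0.95986828 + 0.98950578 = 0.0871

Answer: Put price = 0.0871


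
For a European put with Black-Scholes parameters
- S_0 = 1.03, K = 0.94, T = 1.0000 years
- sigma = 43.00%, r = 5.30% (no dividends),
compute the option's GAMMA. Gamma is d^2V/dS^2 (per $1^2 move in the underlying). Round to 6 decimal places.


d1 = 0.5508935022; d2 = 0.1208935022
phi(d1) = 0.3427752280; exp(-qT) = 1.0000000000; exp(-rT) = 0.9483800125
Gamma = exp(-qT) * phi(d1) / (S * sigma * sqrt(T)) = 1.0000000000 * 0.3427752280 / (1.0300 * 0.4300 * 1.0000000000) = 0.773934

Answer: Gamma = 0.773934


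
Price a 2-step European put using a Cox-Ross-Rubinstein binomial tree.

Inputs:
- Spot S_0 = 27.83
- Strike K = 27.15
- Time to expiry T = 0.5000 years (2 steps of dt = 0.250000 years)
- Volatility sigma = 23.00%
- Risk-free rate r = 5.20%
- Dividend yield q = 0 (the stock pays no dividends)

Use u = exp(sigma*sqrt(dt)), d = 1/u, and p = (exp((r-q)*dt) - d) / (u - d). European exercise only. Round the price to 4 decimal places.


dt = T/N = 0.250000
u = exp(sigma*sqrt(dt)) = 1.121873; d = 1/u = 0.891366
p = (exp((r-q)*dt) - d) / (u - d) = 0.528047
Discount per step: exp(-r*dt) = 0.987084
Stock lattice S(k, i) with i counting down-moves:
  k=0: S(0,0) = 27.8300
  k=1: S(1,0) = 31.2217; S(1,1) = 24.8067
  k=2: S(2,0) = 35.0268; S(2,1) = 27.8300; S(2,2) = 22.1119
Terminal payoffs V(N, i) = max(K - S_T, 0):
  V(2,0) = 0.000000; V(2,1) = 0.000000; V(2,2) = 5.038130
Backward induction: V(k, i) = exp(-r*dt) * [p * V(k+1, i) + (1-p) * V(k+1, i+1)].
  V(1,0) = exp(-r*dt) * [p*0.000000 + (1-p)*0.000000] = 0.000000
  V(1,1) = exp(-r*dt) * [p*0.000000 + (1-p)*5.038130] = 2.347049
  V(0,0) = exp(-r*dt) * [p*0.000000 + (1-p)*2.347049] = 1.093389

Answer: Price = V(0,0) = 1.0934


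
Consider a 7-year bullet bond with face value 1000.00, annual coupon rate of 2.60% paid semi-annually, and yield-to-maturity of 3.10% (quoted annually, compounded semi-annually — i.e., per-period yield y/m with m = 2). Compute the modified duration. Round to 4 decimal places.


Coupon per period c = face * coupon_rate / m = 13.000000
Periods per year m = 2; per-period yield y/m = 0.015500
Number of cashflows N = 14
Cashflows (t years, CF_t, discount factor 1/(1+y/m)^(m*t), PV):
  t = 0.5000: CF_t = 13.000000, DF = 0.984737, PV = 12.801576
  t = 1.0000: CF_t = 13.000000, DF = 0.969706, PV = 12.606180
  t = 1.5000: CF_t = 13.000000, DF = 0.954905, PV = 12.413766
  t = 2.0000: CF_t = 13.000000, DF = 0.940330, PV = 12.224290
  t = 2.5000: CF_t = 13.000000, DF = 0.925977, PV = 12.037705
  t = 3.0000: CF_t = 13.000000, DF = 0.911844, PV = 11.853969
  t = 3.5000: CF_t = 13.000000, DF = 0.897926, PV = 11.673037
  t = 4.0000: CF_t = 13.000000, DF = 0.884220, PV = 11.494866
  t = 4.5000: CF_t = 13.000000, DF = 0.870724, PV = 11.319416
  t = 5.0000: CF_t = 13.000000, DF = 0.857434, PV = 11.146643
  t = 5.5000: CF_t = 13.000000, DF = 0.844347, PV = 10.976507
  t = 6.0000: CF_t = 13.000000, DF = 0.831459, PV = 10.808968
  t = 6.5000: CF_t = 13.000000, DF = 0.818768, PV = 10.643986
  t = 7.0000: CF_t = 1013.000000, DF = 0.806271, PV = 816.752471
Price P = sum_t PV_t = 968.753379
First compute Macaulay numerator sum_t t * PV_t:
  t * PV_t at t = 0.5000: 6.400788
  t * PV_t at t = 1.0000: 12.606180
  t * PV_t at t = 1.5000: 18.620650
  t * PV_t at t = 2.0000: 24.448580
  t * PV_t at t = 2.5000: 30.094264
  t * PV_t at t = 3.0000: 35.561907
  t * PV_t at t = 3.5000: 40.855629
  t * PV_t at t = 4.0000: 45.979466
  t * PV_t at t = 4.5000: 50.937370
  t * PV_t at t = 5.0000: 55.733213
  t * PV_t at t = 5.5000: 60.370787
  t * PV_t at t = 6.0000: 64.853806
  t * PV_t at t = 6.5000: 69.185909
  t * PV_t at t = 7.0000: 5717.267296
Macaulay duration D = 6232.915843 / 968.753379 = 6.433955
Modified duration = D / (1 + y/m) = 6.433955 / (1 + 0.015500) = 6.335751

Answer: Modified duration = 6.3358


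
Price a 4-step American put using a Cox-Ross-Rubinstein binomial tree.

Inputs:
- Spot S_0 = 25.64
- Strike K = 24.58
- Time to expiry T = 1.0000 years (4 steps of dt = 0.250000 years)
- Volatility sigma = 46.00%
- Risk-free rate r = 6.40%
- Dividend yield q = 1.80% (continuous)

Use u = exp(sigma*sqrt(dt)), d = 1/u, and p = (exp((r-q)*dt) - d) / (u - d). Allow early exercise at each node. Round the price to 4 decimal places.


dt = T/N = 0.250000
u = exp(sigma*sqrt(dt)) = 1.258600; d = 1/u = 0.794534
p = (exp((r-q)*dt) - d) / (u - d) = 0.467676
Discount per step: exp(-r*dt) = 0.984127
Stock lattice S(k, i) with i counting down-moves:
  k=0: S(0,0) = 25.6400
  k=1: S(1,0) = 32.2705; S(1,1) = 20.3718
  k=2: S(2,0) = 40.6157; S(2,1) = 25.6400; S(2,2) = 16.1861
  k=3: S(3,0) = 51.1189; S(3,1) = 32.2705; S(3,2) = 20.3718; S(3,3) = 12.8604
  k=4: S(4,0) = 64.3382; S(4,1) = 40.6157; S(4,2) = 25.6400; S(4,3) = 16.1861; S(4,4) = 10.2180
Terminal payoffs V(N, i) = max(K - S_T, 0):
  V(4,0) = 0.000000; V(4,1) = 0.000000; V(4,2) = 0.000000; V(4,3) = 8.393887; V(4,4) = 14.361972
Backward induction: V(k, i) = exp(-r*dt) * [p * V(k+1, i) + (1-p) * V(k+1, i+1)]; then take max(V_cont, immediate exercise) for American.
  V(3,0) = exp(-r*dt) * [p*0.000000 + (1-p)*0.000000] = 0.000000; exercise = 0.000000; V(3,0) = max -> 0.000000
  V(3,1) = exp(-r*dt) * [p*0.000000 + (1-p)*0.000000] = 0.000000; exercise = 0.000000; V(3,1) = max -> 0.000000
  V(3,2) = exp(-r*dt) * [p*0.000000 + (1-p)*8.393887] = 4.397343; exercise = 4.208158; V(3,2) = max -> 4.397343
  V(3,3) = exp(-r*dt) * [p*8.393887 + (1-p)*14.361972] = 11.387181; exercise = 11.719590; V(3,3) = max -> 11.719590
  V(2,0) = exp(-r*dt) * [p*0.000000 + (1-p)*0.000000] = 0.000000; exercise = 0.000000; V(2,0) = max -> 0.000000
  V(2,1) = exp(-r*dt) * [p*0.000000 + (1-p)*4.397343] = 2.303656; exercise = 0.000000; V(2,1) = max -> 2.303656
  V(2,2) = exp(-r*dt) * [p*4.397343 + (1-p)*11.719590] = 8.163484; exercise = 8.393887; V(2,2) = max -> 8.393887
  V(1,0) = exp(-r*dt) * [p*0.000000 + (1-p)*2.303656] = 1.206827; exercise = 0.000000; V(1,0) = max -> 1.206827
  V(1,1) = exp(-r*dt) * [p*2.303656 + (1-p)*8.393887] = 5.457607; exercise = 4.208158; V(1,1) = max -> 5.457607
  V(0,0) = exp(-r*dt) * [p*1.206827 + (1-p)*5.457607] = 3.414547; exercise = 0.000000; V(0,0) = max -> 3.414547

Answer: Price = V(0,0) = 3.4145


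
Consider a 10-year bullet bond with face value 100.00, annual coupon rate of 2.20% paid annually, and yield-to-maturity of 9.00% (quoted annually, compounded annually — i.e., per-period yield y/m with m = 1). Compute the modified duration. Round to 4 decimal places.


Coupon per period c = face * coupon_rate / m = 2.200000
Periods per year m = 1; per-period yield y/m = 0.090000
Number of cashflows N = 10
Cashflows (t years, CF_t, discount factor 1/(1+y/m)^(m*t), PV):
  t = 1.0000: CF_t = 2.200000, DF = 0.917431, PV = 2.018349
  t = 2.0000: CF_t = 2.200000, DF = 0.841680, PV = 1.851696
  t = 3.0000: CF_t = 2.200000, DF = 0.772183, PV = 1.698804
  t = 4.0000: CF_t = 2.200000, DF = 0.708425, PV = 1.558535
  t = 5.0000: CF_t = 2.200000, DF = 0.649931, PV = 1.429849
  t = 6.0000: CF_t = 2.200000, DF = 0.596267, PV = 1.311788
  t = 7.0000: CF_t = 2.200000, DF = 0.547034, PV = 1.203475
  t = 8.0000: CF_t = 2.200000, DF = 0.501866, PV = 1.104106
  t = 9.0000: CF_t = 2.200000, DF = 0.460428, PV = 1.012941
  t = 10.0000: CF_t = 102.200000, DF = 0.422411, PV = 43.170384
Price P = sum_t PV_t = 56.359928
First compute Macaulay numerator sum_t t * PV_t:
  t * PV_t at t = 1.0000: 2.018349
  t * PV_t at t = 2.0000: 3.703392
  t * PV_t at t = 3.0000: 5.096411
  t * PV_t at t = 4.0000: 6.234142
  t * PV_t at t = 5.0000: 7.149245
  t * PV_t at t = 6.0000: 7.870729
  t * PV_t at t = 7.0000: 8.424327
  t * PV_t at t = 8.0000: 8.832847
  t * PV_t at t = 9.0000: 9.116470
  t * PV_t at t = 10.0000: 431.703845
Macaulay duration D = 490.149756 / 56.359928 = 8.696778
Modified duration = D / (1 + y/m) = 8.696778 / (1 + 0.090000) = 7.978695

Answer: Modified duration = 7.9787


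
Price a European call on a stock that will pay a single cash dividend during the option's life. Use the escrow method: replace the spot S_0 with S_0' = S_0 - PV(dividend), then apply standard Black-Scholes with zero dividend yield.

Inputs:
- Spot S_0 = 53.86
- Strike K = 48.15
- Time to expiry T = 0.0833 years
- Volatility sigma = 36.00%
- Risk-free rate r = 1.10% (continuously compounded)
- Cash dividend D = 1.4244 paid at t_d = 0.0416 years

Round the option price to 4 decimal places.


Answer: Price = 4.9251

Derivation:
PV(D) = D * exp(-r * t_d) = 1.4244 * 0.99954250 = 1.42374834
S_0' = S_0 - PV(D) = 53.8600 - 1.42374834 = 52.43625166
d1 = (ln(S_0'/K) + (r + sigma^2/2)*T) / (sigma*sqrt(T)) = 0.88151285
d2 = d1 - sigma*sqrt(T) = 0.77761059
exp(-rT) = 0.99908412
N(d1) = 0.81097985; N(d2) = 0.78160069
C = S_0' * N(d1) - K * exp(-rT) * N(d2) = 52.43625166 * 0.81097985 - 48.1500 * 0.99908412 * 0.78160069 = 4.9251


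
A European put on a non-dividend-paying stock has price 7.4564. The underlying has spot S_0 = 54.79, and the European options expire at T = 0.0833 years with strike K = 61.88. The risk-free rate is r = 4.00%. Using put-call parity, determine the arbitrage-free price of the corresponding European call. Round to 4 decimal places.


Put-call parity: C - P = S_0 * exp(-qT) - K * exp(-rT).
S_0 * exp(-qT) = 54.7900 * 1.00000000 = 54.79000000
K * exp(-rT) = 61.8800 * 0.99667354 = 61.67415896
C = P + S*exp(-qT) - K*exp(-rT)
C = 7.4564 + 54.79000000 - 61.67415896 = 0.5722

Answer: Call price = 0.5722


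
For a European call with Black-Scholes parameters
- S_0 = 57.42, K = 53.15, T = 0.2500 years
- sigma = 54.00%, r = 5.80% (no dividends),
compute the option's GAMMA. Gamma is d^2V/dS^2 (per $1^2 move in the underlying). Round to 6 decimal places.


d1 = 0.4749058145; d2 = 0.2049058145
phi(d1) = 0.3563983192; exp(-qT) = 1.0000000000; exp(-rT) = 0.9856046187
Gamma = exp(-qT) * phi(d1) / (S * sigma * sqrt(T)) = 1.0000000000 * 0.3563983192 / (57.4200 * 0.5400 * 0.5000000000) = 0.022988

Answer: Gamma = 0.022988


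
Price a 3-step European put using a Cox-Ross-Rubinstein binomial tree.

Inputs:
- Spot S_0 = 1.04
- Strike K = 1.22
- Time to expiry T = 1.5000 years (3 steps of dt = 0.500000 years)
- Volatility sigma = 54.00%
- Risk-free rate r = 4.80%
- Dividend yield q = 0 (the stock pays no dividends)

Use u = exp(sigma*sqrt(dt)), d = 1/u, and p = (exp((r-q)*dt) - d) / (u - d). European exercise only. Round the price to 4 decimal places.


dt = T/N = 0.500000
u = exp(sigma*sqrt(dt)) = 1.464974; d = 1/u = 0.682606
p = (exp((r-q)*dt) - d) / (u - d) = 0.436731
Discount per step: exp(-r*dt) = 0.976286
Stock lattice S(k, i) with i counting down-moves:
  k=0: S(0,0) = 1.0400
  k=1: S(1,0) = 1.5236; S(1,1) = 0.7099
  k=2: S(2,0) = 2.2320; S(2,1) = 1.0400; S(2,2) = 0.4846
  k=3: S(3,0) = 3.2698; S(3,1) = 1.5236; S(3,2) = 0.7099; S(3,3) = 0.3308
Terminal payoffs V(N, i) = max(K - S_T, 0):
  V(3,0) = 0.000000; V(3,1) = 0.000000; V(3,2) = 0.510090; V(3,3) = 0.889217
Backward induction: V(k, i) = exp(-r*dt) * [p * V(k+1, i) + (1-p) * V(k+1, i+1)].
  V(2,0) = exp(-r*dt) * [p*0.000000 + (1-p)*0.000000] = 0.000000
  V(2,1) = exp(-r*dt) * [p*0.000000 + (1-p)*0.510090] = 0.280504
  V(2,2) = exp(-r*dt) * [p*0.510090 + (1-p)*0.889217] = 0.706480
  V(1,0) = exp(-r*dt) * [p*0.000000 + (1-p)*0.280504] = 0.154253
  V(1,1) = exp(-r*dt) * [p*0.280504 + (1-p)*0.706480] = 0.508101
  V(0,0) = exp(-r*dt) * [p*0.154253 + (1-p)*0.508101] = 0.345180

Answer: Price = V(0,0) = 0.3452


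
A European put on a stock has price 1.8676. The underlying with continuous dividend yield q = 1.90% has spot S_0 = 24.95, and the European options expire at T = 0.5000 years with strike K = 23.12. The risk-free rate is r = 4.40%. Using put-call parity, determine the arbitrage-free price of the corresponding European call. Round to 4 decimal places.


Put-call parity: C - P = S_0 * exp(-qT) - K * exp(-rT).
S_0 * exp(-qT) = 24.9500 * 0.99054498 = 24.71409731
K * exp(-rT) = 23.1200 * 0.97824024 = 22.61691423
C = P + S*exp(-qT) - K*exp(-rT)
C = 1.8676 + 24.71409731 - 22.61691423 = 3.9648

Answer: Call price = 3.9648


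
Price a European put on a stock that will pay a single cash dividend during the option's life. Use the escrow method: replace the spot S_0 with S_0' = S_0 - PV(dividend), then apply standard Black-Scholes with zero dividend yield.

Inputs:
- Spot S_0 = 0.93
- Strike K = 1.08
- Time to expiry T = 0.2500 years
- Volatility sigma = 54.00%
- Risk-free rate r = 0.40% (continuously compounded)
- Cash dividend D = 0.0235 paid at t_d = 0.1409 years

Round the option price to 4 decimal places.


PV(D) = D * exp(-r * t_d) = 0.0235 * 0.99943656 = 0.02348676
S_0' = S_0 - PV(D) = 0.9300 - 0.02348676 = 0.90651324
d1 = (ln(S_0'/K) + (r + sigma^2/2)*T) / (sigma*sqrt(T)) = -0.50985438
d2 = d1 - sigma*sqrt(T) = -0.77985438
exp(-rT) = 0.99900050
N(-d1) = 0.69492326; N(-d2) = 0.78226170
P = K * exp(-rT) * N(-d2) - S_0' * N(-d1) = 1.0800 * 0.99900050 * 0.78226170 - 0.90651324 * 0.69492326 = 0.2140

Answer: Price = 0.2140


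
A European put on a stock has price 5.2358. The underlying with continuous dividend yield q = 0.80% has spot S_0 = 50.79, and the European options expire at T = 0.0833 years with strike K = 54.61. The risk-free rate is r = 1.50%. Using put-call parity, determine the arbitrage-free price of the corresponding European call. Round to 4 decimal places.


Answer: Call price = 1.4502

Derivation:
Put-call parity: C - P = S_0 * exp(-qT) - K * exp(-rT).
S_0 * exp(-qT) = 50.7900 * 0.99933382 = 50.75616482
K * exp(-rT) = 54.6100 * 0.99875128 = 54.54180742
C = P + S*exp(-qT) - K*exp(-rT)
C = 5.2358 + 50.75616482 - 54.54180742 = 1.4502


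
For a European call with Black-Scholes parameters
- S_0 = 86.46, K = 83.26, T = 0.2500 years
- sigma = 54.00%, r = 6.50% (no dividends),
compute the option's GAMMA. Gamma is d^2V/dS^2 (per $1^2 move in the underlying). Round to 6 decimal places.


Answer: Gamma = 0.016158

Derivation:
d1 = 0.3348653240; d2 = 0.0648653240
phi(d1) = 0.3771901184; exp(-qT) = 1.0000000000; exp(-rT) = 0.9838813190
Gamma = exp(-qT) * phi(d1) / (S * sigma * sqrt(T)) = 1.0000000000 * 0.3771901184 / (86.4600 * 0.5400 * 0.5000000000) = 0.016158


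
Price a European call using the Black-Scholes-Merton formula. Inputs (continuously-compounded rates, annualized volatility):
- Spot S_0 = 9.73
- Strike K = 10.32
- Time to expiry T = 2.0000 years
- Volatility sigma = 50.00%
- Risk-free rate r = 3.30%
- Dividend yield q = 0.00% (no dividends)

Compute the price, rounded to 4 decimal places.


Answer: Price = 2.7138

Derivation:
d1 = (ln(S/K) + (r - q + 0.5*sigma^2) * T) / (sigma * sqrt(T)) = 0.36363693
d2 = d1 - sigma * sqrt(T) = -0.34346986
exp(-rT) = 0.93613086; exp(-qT) = 1.00000000
C = S_0 * exp(-qT) * N(d1) - K * exp(-rT) * N(d2)
N(d1) = 0.64193543; N(d2) = 0.36562251
C = 9.7300 * 1.00000000 * 0.64193543 - 10.3200 * 0.93613086 * 0.36562251 = 2.7138


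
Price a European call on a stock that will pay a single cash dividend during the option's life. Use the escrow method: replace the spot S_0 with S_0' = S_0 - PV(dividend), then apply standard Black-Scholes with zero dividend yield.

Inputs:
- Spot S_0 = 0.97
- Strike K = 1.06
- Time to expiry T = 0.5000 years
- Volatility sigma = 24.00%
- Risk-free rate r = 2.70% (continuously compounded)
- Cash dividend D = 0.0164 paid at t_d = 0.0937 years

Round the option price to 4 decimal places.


Answer: Price = 0.0312

Derivation:
PV(D) = D * exp(-r * t_d) = 0.0164 * 0.99747330 = 0.01635856
S_0' = S_0 - PV(D) = 0.9700 - 0.01635856 = 0.95364144
d1 = (ln(S_0'/K) + (r + sigma^2/2)*T) / (sigma*sqrt(T)) = -0.45865561
d2 = d1 - sigma*sqrt(T) = -0.62836123
exp(-rT) = 0.98659072
N(d1) = 0.32324075; N(d2) = 0.26488366
C = S_0' * N(d1) - K * exp(-rT) * N(d2) = 0.95364144 * 0.32324075 - 1.0600 * 0.98659072 * 0.26488366 = 0.0312


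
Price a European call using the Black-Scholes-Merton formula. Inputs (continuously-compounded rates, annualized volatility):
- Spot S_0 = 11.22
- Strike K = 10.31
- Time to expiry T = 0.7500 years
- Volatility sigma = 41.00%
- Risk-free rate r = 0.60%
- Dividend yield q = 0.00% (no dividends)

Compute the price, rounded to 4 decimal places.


Answer: Price = 2.0387

Derivation:
d1 = (ln(S/K) + (r - q + 0.5*sigma^2) * T) / (sigma * sqrt(T)) = 0.42842517
d2 = d1 - sigma * sqrt(T) = 0.07335475
exp(-rT) = 0.99551011; exp(-qT) = 1.00000000
C = S_0 * exp(-qT) * N(d1) - K * exp(-rT) * N(d2)
N(d1) = 0.66582920; N(d2) = 0.52923809
C = 11.2200 * 1.00000000 * 0.66582920 - 10.3100 * 0.99551011 * 0.52923809 = 2.0387


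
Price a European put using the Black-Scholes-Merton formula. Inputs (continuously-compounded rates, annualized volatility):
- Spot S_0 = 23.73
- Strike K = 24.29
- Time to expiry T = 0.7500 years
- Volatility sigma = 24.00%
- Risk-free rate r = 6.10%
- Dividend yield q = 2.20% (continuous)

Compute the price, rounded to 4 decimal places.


d1 = (ln(S/K) + (r - q + 0.5*sigma^2) * T) / (sigma * sqrt(T)) = 0.13243129
d2 = d1 - sigma * sqrt(T) = -0.07541480
exp(-rT) = 0.95528075; exp(-qT) = 0.98363538
P = K * exp(-rT) * N(-d2) - S_0 * exp(-qT) * N(-d1)
N(-d1) = 0.44732158; N(-d2) = 0.53005766
P = 24.2900 * 0.95528075 * 0.53005766 - 23.7300 * 0.98363538 * 0.44732158 = 1.8581

Answer: Price = 1.8581


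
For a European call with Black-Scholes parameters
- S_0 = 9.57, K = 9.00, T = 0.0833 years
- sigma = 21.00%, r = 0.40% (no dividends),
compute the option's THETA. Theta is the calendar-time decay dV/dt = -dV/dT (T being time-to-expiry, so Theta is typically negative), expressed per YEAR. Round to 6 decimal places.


Answer: Theta = -0.831387

Derivation:
d1 = 1.0489846138; d2 = 0.9883749611
phi(d1) = 0.2301272429; exp(-qT) = 1.0000000000; exp(-rT) = 0.9996668555
Theta = -S*exp(-qT)*phi(d1)*sigma/(2*sqrt(T)) - r*K*exp(-rT)*N(d2) + q*S*exp(-qT)*N(d1)
N(d1) = 0.8529074000; N(d2) = 0.8385154772; sqrt(T) = 0.2886173938
Term 1 = -9.5700 * 1.0000000000 * 0.2301272429 * 0.2100 / (2 * 0.2886173938) = -0.8012107551
Term 2 = -0.0040 * 9.0000 * 0.9996668555 * 0.8385154772 = -0.0301765007
Term 3 = 0 (no dividend yield, q = 0)
Theta = -0.8012107551 + (-0.0301765007) + (0.0000000000) = -0.831387


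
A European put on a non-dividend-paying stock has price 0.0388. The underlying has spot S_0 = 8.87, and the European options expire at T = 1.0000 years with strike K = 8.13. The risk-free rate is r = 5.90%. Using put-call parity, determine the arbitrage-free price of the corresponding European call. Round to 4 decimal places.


Put-call parity: C - P = S_0 * exp(-qT) - K * exp(-rT).
S_0 * exp(-qT) = 8.8700 * 1.00000000 = 8.87000000
K * exp(-rT) = 8.1300 * 0.94270677 = 7.66420603
C = P + S*exp(-qT) - K*exp(-rT)
C = 0.0388 + 8.87000000 - 7.66420603 = 1.2446

Answer: Call price = 1.2446


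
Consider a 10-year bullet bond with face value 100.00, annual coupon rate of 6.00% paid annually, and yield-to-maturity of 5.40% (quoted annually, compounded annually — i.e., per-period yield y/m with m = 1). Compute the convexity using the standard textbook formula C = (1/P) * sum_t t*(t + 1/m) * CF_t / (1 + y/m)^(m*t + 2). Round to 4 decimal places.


Answer: Convexity = 71.1933

Derivation:
Coupon per period c = face * coupon_rate / m = 6.000000
Periods per year m = 1; per-period yield y/m = 0.054000
Number of cashflows N = 10
Cashflows (t years, CF_t, discount factor 1/(1+y/m)^(m*t), PV):
  t = 1.0000: CF_t = 6.000000, DF = 0.948767, PV = 5.692600
  t = 2.0000: CF_t = 6.000000, DF = 0.900158, PV = 5.400948
  t = 3.0000: CF_t = 6.000000, DF = 0.854040, PV = 5.124239
  t = 4.0000: CF_t = 6.000000, DF = 0.810285, PV = 4.861707
  t = 5.0000: CF_t = 6.000000, DF = 0.768771, PV = 4.612626
  t = 6.0000: CF_t = 6.000000, DF = 0.729384, PV = 4.376305
  t = 7.0000: CF_t = 6.000000, DF = 0.692015, PV = 4.152092
  t = 8.0000: CF_t = 6.000000, DF = 0.656561, PV = 3.939366
  t = 9.0000: CF_t = 6.000000, DF = 0.622923, PV = 3.737539
  t = 10.0000: CF_t = 106.000000, DF = 0.591009, PV = 62.646925
Price P = sum_t PV_t = 104.544348
Convexity numerator sum_t t*(t + 1/m) * CF_t / (1+y/m)^(m*t + 2):
  t = 1.0000: term = 10.248479
  t = 2.0000: term = 29.170244
  t = 3.0000: term = 55.351506
  t = 4.0000: term = 87.526101
  t = 5.0000: term = 124.562762
  t = 6.0000: term = 165.453384
  t = 7.0000: term = 209.302193
  t = 8.0000: term = 255.315769
  t = 9.0000: term = 302.793843
  t = 10.0000: term = 6203.134814
Convexity = (1/P) * sum = 7442.859094 / 104.544348 = 71.193319


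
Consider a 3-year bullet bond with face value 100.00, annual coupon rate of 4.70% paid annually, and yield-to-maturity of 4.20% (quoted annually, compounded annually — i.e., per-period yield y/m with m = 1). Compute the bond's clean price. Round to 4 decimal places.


Coupon per period c = face * coupon_rate / m = 4.700000
Periods per year m = 1; per-period yield y/m = 0.042000
Number of cashflows N = 3
Cashflows (t years, CF_t, discount factor 1/(1+y/m)^(m*t), PV):
  t = 1.0000: CF_t = 4.700000, DF = 0.959693, PV = 4.510557
  t = 2.0000: CF_t = 4.700000, DF = 0.921010, PV = 4.328749
  t = 3.0000: CF_t = 104.700000, DF = 0.883887, PV = 92.542989
Price P = sum_t PV_t = 101.382295

Answer: Price = 101.3823


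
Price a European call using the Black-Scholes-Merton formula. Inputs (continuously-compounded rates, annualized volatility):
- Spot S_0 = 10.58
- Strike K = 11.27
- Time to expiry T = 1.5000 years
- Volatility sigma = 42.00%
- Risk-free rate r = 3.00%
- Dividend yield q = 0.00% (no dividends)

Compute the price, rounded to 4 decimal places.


d1 = (ln(S/K) + (r - q + 0.5*sigma^2) * T) / (sigma * sqrt(T)) = 0.22185592
d2 = d1 - sigma * sqrt(T) = -0.29253693
exp(-rT) = 0.95599748; exp(-qT) = 1.00000000
C = S_0 * exp(-qT) * N(d1) - K * exp(-rT) * N(d2)
N(d1) = 0.58778698; N(d2) = 0.38493807
C = 10.5800 * 1.00000000 * 0.58778698 - 11.2700 * 0.95599748 * 0.38493807 = 2.0714

Answer: Price = 2.0714


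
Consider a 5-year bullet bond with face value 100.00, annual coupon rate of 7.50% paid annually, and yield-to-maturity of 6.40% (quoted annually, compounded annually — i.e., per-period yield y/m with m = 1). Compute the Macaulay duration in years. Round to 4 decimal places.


Answer: Macaulay duration = 4.3653 years

Derivation:
Coupon per period c = face * coupon_rate / m = 7.500000
Periods per year m = 1; per-period yield y/m = 0.064000
Number of cashflows N = 5
Cashflows (t years, CF_t, discount factor 1/(1+y/m)^(m*t), PV):
  t = 1.0000: CF_t = 7.500000, DF = 0.939850, PV = 7.048872
  t = 2.0000: CF_t = 7.500000, DF = 0.883317, PV = 6.624880
  t = 3.0000: CF_t = 7.500000, DF = 0.830185, PV = 6.226391
  t = 4.0000: CF_t = 7.500000, DF = 0.780249, PV = 5.851871
  t = 5.0000: CF_t = 107.500000, DF = 0.733317, PV = 78.831597
Price P = sum_t PV_t = 104.583611
Macaulay numerator sum_t t * PV_t:
  t * PV_t at t = 1.0000: 7.048872
  t * PV_t at t = 2.0000: 13.249760
  t * PV_t at t = 3.0000: 18.679173
  t * PV_t at t = 4.0000: 23.407484
  t * PV_t at t = 5.0000: 394.157985
Macaulay duration D = (sum_t t * PV_t) / P = 456.543274 / 104.583611 = 4.365342


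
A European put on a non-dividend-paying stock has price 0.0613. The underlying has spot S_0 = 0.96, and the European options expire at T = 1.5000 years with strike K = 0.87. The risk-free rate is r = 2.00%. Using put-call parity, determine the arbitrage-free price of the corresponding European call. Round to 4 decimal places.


Put-call parity: C - P = S_0 * exp(-qT) - K * exp(-rT).
S_0 * exp(-qT) = 0.9600 * 1.00000000 = 0.96000000
K * exp(-rT) = 0.8700 * 0.97044553 = 0.84428761
C = P + S*exp(-qT) - K*exp(-rT)
C = 0.0613 + 0.96000000 - 0.84428761 = 0.1770

Answer: Call price = 0.1770


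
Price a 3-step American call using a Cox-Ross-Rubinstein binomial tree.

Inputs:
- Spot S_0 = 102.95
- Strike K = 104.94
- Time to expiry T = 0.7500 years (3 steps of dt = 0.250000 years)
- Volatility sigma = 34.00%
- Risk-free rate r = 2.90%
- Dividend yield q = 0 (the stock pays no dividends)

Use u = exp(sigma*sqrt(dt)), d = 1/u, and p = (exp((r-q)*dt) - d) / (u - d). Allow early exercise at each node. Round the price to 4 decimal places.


Answer: Price = V(0,0) = 13.1415

Derivation:
dt = T/N = 0.250000
u = exp(sigma*sqrt(dt)) = 1.185305; d = 1/u = 0.843665
p = (exp((r-q)*dt) - d) / (u - d) = 0.478900
Discount per step: exp(-r*dt) = 0.992776
Stock lattice S(k, i) with i counting down-moves:
  k=0: S(0,0) = 102.9500
  k=1: S(1,0) = 122.0271; S(1,1) = 86.8553
  k=2: S(2,0) = 144.6394; S(2,1) = 102.9500; S(2,2) = 73.2768
  k=3: S(3,0) = 171.4417; S(3,1) = 122.0271; S(3,2) = 86.8553; S(3,3) = 61.8210
Terminal payoffs V(N, i) = max(S_T - K, 0):
  V(3,0) = 66.501729; V(3,1) = 17.087134; V(3,2) = 0.000000; V(3,3) = 0.000000
Backward induction: V(k, i) = exp(-r*dt) * [p * V(k+1, i) + (1-p) * V(k+1, i+1)]; then take max(V_cont, immediate exercise) for American.
  V(2,0) = exp(-r*dt) * [p*66.501729 + (1-p)*17.087134] = 40.457418; exercise = 39.699354; V(2,0) = max -> 40.457418
  V(2,1) = exp(-r*dt) * [p*17.087134 + (1-p)*0.000000] = 8.123922; exercise = 0.000000; V(2,1) = max -> 8.123922
  V(2,2) = exp(-r*dt) * [p*0.000000 + (1-p)*0.000000] = 0.000000; exercise = 0.000000; V(2,2) = max -> 0.000000
  V(1,0) = exp(-r*dt) * [p*40.457418 + (1-p)*8.123922] = 23.437902; exercise = 17.087134; V(1,0) = max -> 23.437902
  V(1,1) = exp(-r*dt) * [p*8.123922 + (1-p)*0.000000] = 3.862445; exercise = 0.000000; V(1,1) = max -> 3.862445
  V(0,0) = exp(-r*dt) * [p*23.437902 + (1-p)*3.862445] = 13.141516; exercise = 0.000000; V(0,0) = max -> 13.141516
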